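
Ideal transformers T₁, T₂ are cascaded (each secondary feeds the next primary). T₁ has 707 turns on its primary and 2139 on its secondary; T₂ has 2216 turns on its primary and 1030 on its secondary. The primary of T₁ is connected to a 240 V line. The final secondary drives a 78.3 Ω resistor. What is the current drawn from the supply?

I_supply ≈ 6.06 A

Secondary of T₁: V = 240.00 × 2139/707 = 726.11 V.
Secondary of T₂: V = 726.11 × 1030/2216 = 337.50 V.
I_load = 337.50/78.3 = 4.3103 A, so P_out = 337.50 × 4.3103 = 1454.7 W.
All ideal ⇒ P_in = P_out, so I_supply = 1454.7/240 = 6.06 A.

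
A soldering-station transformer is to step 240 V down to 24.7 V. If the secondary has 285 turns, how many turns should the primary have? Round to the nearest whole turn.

N_p = 2769 turns

N_p/N_s = V_p/V_s, so N_p = 285 × 240/24.7 = 2769.2 ≈ 2769 turns.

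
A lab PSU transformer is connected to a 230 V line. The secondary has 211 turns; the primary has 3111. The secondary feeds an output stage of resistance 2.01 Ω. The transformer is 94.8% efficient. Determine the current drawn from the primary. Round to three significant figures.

V_s = 230 × 211/3111 = 15.599 V.
I_s = V_s/R = 15.599/2.01 = 7.7609 A.
P_out = V_s I_s = 15.599 × 7.7609 = 121.07 W.
P_in = P_out/η = 121.07/0.948 = 127.71 W.
I_p = P_in/V_p = 127.71/230 = 0.555 A.

I_p ≈ 0.555 A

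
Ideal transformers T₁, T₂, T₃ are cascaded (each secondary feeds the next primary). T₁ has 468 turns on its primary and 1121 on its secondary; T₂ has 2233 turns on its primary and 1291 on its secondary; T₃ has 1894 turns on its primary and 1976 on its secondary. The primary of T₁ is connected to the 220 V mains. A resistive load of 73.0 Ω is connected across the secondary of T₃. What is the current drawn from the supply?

Secondary of T₁: V = 220.00 × 1121/468 = 526.97 V.
Secondary of T₂: V = 526.97 × 1291/2233 = 304.66 V.
Secondary of T₃: V = 304.66 × 1976/1894 = 317.85 V.
I_load = 317.85/73.0 = 4.3542 A, so P_out = 317.85 × 4.3542 = 1384.0 W.
All ideal ⇒ P_in = P_out, so I_supply = 1384.0/220 = 6.29 A.

I_supply ≈ 6.29 A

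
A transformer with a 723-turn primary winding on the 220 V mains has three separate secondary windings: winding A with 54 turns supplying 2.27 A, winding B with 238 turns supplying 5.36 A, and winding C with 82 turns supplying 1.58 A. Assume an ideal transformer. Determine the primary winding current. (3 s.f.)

I_p ≈ 2.11 A

V_A = 220 × 54/723 = 16.432 V; V_B = 220 × 238/723 = 72.420 V; V_C = 220 × 82/723 = 24.952 V.
P_out = V_A I_A + V_B I_B + V_C I_C = 16.432×2.27 + 72.420×5.36 + 24.952×1.58 = 37.300 + 388.17 + 39.424 = 464.90 W.
Ideal ⇒ P_in = P_out, so I_p = P_out/V_p = 464.90/220 = 2.11 A.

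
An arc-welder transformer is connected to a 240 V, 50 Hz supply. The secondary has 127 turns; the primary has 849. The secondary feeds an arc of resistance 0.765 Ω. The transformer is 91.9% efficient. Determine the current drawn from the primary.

I_p ≈ 7.64 A

V_s = 240 × 127/849 = 35.901 V.
I_s = V_s/R = 35.901/0.765 = 46.929 A.
P_out = V_s I_s = 35.901 × 46.929 = 1684.8 W.
P_in = P_out/η = 1684.8/0.919 = 1833.3 W.
I_p = P_in/V_p = 1833.3/240 = 7.64 A.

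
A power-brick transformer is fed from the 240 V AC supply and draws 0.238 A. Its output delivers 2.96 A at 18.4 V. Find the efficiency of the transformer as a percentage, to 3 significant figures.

η ≈ 95.4%

P_in = 240 × 0.238 = 57.1200 W.
P_out = 18.4 × 2.96 = 54.4640 W.
η = P_out/P_in = 54.4640/57.1200 = 0.954.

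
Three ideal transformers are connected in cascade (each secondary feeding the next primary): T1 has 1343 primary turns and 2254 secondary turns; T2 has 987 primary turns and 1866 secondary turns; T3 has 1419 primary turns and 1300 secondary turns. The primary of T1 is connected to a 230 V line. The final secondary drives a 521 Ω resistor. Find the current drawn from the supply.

After T1: V = 230.00 × 2254/1343 = 386.02 V.
After T2: V = 386.02 × 1866/987 = 729.79 V.
After T3: V = 729.79 × 1300/1419 = 668.59 V.
I_load = 668.59/521 = 1.2833 A, so P_out = 668.59 × 1.2833 = 857.99 W.
All ideal ⇒ P_in = P_out, so I_supply = 857.99/230 = 3.73 A.

I_supply ≈ 3.73 A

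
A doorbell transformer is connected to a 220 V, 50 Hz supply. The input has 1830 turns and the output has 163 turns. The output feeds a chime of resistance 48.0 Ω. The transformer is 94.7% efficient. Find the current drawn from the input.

V_out = 220 × 163/1830 = 19.596 V.
I_out = V_out/R = 19.596/48.0 = 0.40824 A.
P_out = V_out I_out = 19.596 × 0.40824 = 7.9998 W.
P_in = P_out/η = 7.9998/0.947 = 8.4475 W.
I_in = P_in/V_in = 8.4475/220 = 0.0384 A.

I_in ≈ 0.0384 A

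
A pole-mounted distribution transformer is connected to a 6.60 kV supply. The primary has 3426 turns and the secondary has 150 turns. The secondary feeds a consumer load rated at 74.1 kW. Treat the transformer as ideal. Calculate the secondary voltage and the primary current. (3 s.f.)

V_s ≈ 289 V, I_p ≈ 11.2 A

V_s = V_p × N_s/N_p = 6600 × 150/3426 = 288.97 V.
I_s = P/V_s = 74100/288.97 = 256.43 A.
I_p = I_s × N_s/N_p = 256.43 × 150/3426 = 11.2 A.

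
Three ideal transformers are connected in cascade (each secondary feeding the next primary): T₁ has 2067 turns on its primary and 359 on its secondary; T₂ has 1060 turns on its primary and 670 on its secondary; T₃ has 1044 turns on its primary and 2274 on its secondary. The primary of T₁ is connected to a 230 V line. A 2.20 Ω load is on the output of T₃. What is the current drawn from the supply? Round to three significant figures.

Secondary of T₁: V = 230.00 × 359/2067 = 39.947 V.
Secondary of T₂: V = 39.947 × 670/1060 = 25.249 V.
Secondary of T₃: V = 25.249 × 2274/1044 = 54.997 V.
I_load = 54.997/2.20 = 24.999 A, so P_out = 54.997 × 24.999 = 1374.9 W.
All ideal ⇒ P_in = P_out, so I_supply = 1374.9/230 = 5.98 A.

I_supply ≈ 5.98 A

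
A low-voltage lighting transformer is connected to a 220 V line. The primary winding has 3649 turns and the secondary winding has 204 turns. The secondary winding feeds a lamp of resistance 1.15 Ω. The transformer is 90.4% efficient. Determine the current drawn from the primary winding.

I_p ≈ 0.661 A

V_s = 220 × 204/3649 = 12.299 V.
I_s = V_s/R = 12.299/1.15 = 10.695 A.
P_out = V_s I_s = 12.299 × 10.695 = 131.54 W.
P_in = P_out/η = 131.54/0.904 = 145.51 W.
I_p = P_in/V_p = 145.51/220 = 0.661 A.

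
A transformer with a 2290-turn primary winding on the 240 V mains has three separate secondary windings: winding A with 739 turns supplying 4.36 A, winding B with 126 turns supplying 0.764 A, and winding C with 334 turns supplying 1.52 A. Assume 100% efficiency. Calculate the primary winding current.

I_p ≈ 1.67 A

V_A = 240 × 739/2290 = 77.450 V; V_B = 240 × 126/2290 = 13.205 V; V_C = 240 × 334/2290 = 35.004 V.
P_out = V_A I_A + V_B I_B + V_C I_C = 77.450×4.36 + 13.205×0.764 + 35.004×1.52 = 337.68 + 10.089 + 53.207 = 400.98 W.
Ideal ⇒ P_in = P_out, so I_p = P_out/V_p = 400.98/240 = 1.67 A.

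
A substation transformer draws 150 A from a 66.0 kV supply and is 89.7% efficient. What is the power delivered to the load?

P_out ≈ 8.88×10^6 W

P_in = V_p I_p = 66000 × 150 = 9.9000×10^6 W.
P_out = η P_in = 0.897 × 9.9000×10^6 = 8.88×10^6 W.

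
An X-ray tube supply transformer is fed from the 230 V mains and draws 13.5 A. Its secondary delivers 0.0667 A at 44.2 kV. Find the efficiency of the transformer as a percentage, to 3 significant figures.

P_in = 230 × 13.5 = 3105.00 W.
P_out = 44200 × 0.0667 = 2948.14 W.
η = P_out/P_in = 2948.14/3105.00 = 0.949.

η ≈ 94.9%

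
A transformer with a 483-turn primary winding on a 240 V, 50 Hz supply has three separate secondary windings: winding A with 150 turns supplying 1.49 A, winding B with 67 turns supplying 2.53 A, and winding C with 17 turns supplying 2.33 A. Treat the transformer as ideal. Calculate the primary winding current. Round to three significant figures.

I_p ≈ 0.896 A

V_A = 240 × 150/483 = 74.534 V; V_B = 240 × 67/483 = 33.292 V; V_C = 240 × 17/483 = 8.4472 V.
P_out = V_A I_A + V_B I_B + V_C I_C = 74.534×1.49 + 33.292×2.53 + 8.4472×2.33 = 111.06 + 84.229 + 19.682 = 214.97 W.
Ideal ⇒ P_in = P_out, so I_p = P_out/V_p = 214.97/240 = 0.896 A.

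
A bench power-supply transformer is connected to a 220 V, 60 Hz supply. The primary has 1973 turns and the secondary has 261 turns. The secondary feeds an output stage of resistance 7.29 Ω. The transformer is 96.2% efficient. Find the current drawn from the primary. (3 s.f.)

I_p ≈ 0.549 A

V_s = 220 × 261/1973 = 29.103 V.
I_s = V_s/R = 29.103/7.29 = 3.9922 A.
P_out = V_s I_s = 29.103 × 3.9922 = 116.18 W.
P_in = P_out/η = 116.18/0.962 = 120.77 W.
I_p = P_in/V_p = 120.77/220 = 0.549 A.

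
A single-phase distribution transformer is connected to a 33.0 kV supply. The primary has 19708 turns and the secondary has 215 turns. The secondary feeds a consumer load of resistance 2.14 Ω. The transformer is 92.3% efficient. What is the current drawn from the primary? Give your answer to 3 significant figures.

V_s = 33000 × 215/19708 = 360.01 V.
I_s = V_s/R = 360.01/2.14 = 168.23 A.
P_out = V_s I_s = 360.01 × 168.23 = 60563 W.
P_in = P_out/η = 60563/0.923 = 65615 W.
I_p = P_in/V_p = 65615/33000 = 1.99 A.

I_p ≈ 1.99 A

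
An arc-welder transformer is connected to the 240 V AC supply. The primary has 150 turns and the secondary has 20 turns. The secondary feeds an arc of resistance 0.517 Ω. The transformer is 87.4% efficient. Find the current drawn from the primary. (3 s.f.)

V_s = 240 × 20/150 = 32.000 V.
I_s = V_s/R = 32.000/0.517 = 61.896 A.
P_out = V_s I_s = 32.000 × 61.896 = 1980.7 W.
P_in = P_out/η = 1980.7/0.874 = 2266.2 W.
I_p = P_in/V_p = 2266.2/240 = 9.44 A.

I_p ≈ 9.44 A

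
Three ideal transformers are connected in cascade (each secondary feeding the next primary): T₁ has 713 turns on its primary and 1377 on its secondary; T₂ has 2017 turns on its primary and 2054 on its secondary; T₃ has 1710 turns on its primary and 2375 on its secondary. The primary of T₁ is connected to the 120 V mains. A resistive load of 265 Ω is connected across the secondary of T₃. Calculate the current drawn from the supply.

I_supply ≈ 3.38 A

Secondary of T₁: V = 120.00 × 1377/713 = 231.75 V.
Secondary of T₂: V = 231.75 × 2054/2017 = 236.00 V.
Secondary of T₃: V = 236.00 × 2375/1710 = 327.78 V.
I_load = 327.78/265 = 1.2369 A, so P_out = 327.78 × 1.2369 = 405.44 W.
All ideal ⇒ P_in = P_out, so I_supply = 405.44/120 = 3.38 A.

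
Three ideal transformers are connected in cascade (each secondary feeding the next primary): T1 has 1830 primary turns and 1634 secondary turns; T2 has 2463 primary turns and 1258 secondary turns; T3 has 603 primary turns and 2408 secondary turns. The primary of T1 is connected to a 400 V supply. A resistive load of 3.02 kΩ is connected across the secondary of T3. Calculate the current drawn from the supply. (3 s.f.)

After T1: V = 400.00 × 1634/1830 = 357.16 V.
After T2: V = 357.16 × 1258/2463 = 182.42 V.
After T3: V = 182.42 × 2408/603 = 728.48 V.
I_load = 728.48/3020 = 0.24122 A, so P_out = 728.48 × 0.24122 = 175.72 W.
All ideal ⇒ P_in = P_out, so I_supply = 175.72/400 = 0.439 A.

I_supply ≈ 0.439 A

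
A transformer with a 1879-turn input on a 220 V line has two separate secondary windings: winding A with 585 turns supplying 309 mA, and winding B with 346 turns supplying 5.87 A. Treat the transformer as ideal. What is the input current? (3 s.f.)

V_A = 220 × 585/1879 = 68.494 V; V_B = 220 × 346/1879 = 40.511 V.
P_out = V_A I_A + V_B I_B = 68.494×0.309 + 40.511×5.87 = 21.165 + 237.80 = 258.96 W.
Ideal ⇒ P_in = P_out, so I_in = P_out/V_in = 258.96/220 = 1.18 A.

I_in ≈ 1.18 A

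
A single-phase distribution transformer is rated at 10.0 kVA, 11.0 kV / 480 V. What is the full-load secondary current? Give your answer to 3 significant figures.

I_s = S/V_s = 10000/480 = 20.8 A.

I_s ≈ 20.8 A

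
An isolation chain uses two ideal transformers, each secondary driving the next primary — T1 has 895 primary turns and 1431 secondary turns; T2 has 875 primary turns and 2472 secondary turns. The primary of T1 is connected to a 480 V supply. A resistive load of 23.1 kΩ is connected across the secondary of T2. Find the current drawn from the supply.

Secondary of T1: V = 480.00 × 1431/895 = 767.46 V.
Secondary of T2: V = 767.46 × 2472/875 = 2168.2 V.
I_load = 2168.2/23100 = 0.093861 A, so P_out = 2168.2 × 0.093861 = 203.51 W.
All ideal ⇒ P_in = P_out, so I_supply = 203.51/480 = 0.424 A.

I_supply ≈ 0.424 A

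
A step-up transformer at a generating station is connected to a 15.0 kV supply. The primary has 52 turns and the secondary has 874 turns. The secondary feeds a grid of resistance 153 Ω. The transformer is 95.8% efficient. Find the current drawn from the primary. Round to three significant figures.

I_p ≈ 28900 A

V_s = 15000 × 874/52 = 252120 V.
I_s = V_s/R = 252120/153 = 1647.8 A.
P_out = V_s I_s = 252120 × 1647.8 = 4.1544×10^8 W.
P_in = P_out/η = 4.1544×10^8/0.958 = 4.3365×10^8 W.
I_p = P_in/V_p = 4.3365×10^8/15000 = 28900 A.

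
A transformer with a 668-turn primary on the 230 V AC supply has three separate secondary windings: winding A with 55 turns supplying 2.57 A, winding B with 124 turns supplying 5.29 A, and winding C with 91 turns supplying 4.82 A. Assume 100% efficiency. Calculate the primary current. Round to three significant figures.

V_A = 230 × 55/668 = 18.937 V; V_B = 230 × 124/668 = 42.695 V; V_C = 230 × 91/668 = 31.332 V.
P_out = V_A I_A + V_B I_B + V_C I_C = 18.937×2.57 + 42.695×5.29 + 31.332×4.82 = 48.668 + 225.85 + 151.02 = 425.54 W.
Ideal ⇒ P_in = P_out, so I_p = P_out/V_p = 425.54/230 = 1.85 A.

I_p ≈ 1.85 A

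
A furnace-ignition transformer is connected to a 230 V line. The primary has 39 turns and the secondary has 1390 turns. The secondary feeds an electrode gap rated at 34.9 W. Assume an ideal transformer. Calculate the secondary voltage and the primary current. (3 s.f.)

V_s = V_p × N_s/N_p = 230 × 1390/39 = 8197.4 V.
I_s = P/V_s = 34.9/8197.4 = 0.0042574 A.
I_p = I_s × N_s/N_p = 0.0042574 × 1390/39 = 0.152 A.

V_s ≈ 8200 V, I_p ≈ 0.152 A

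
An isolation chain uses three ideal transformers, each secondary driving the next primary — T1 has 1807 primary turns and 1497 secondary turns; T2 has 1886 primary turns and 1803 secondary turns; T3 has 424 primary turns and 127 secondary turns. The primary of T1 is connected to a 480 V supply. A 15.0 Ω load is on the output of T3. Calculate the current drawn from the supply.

After T1: V = 480.00 × 1497/1807 = 397.65 V.
After T2: V = 397.65 × 1803/1886 = 380.15 V.
After T3: V = 380.15 × 127/424 = 113.87 V.
I_load = 113.87/15.0 = 7.5911 A, so P_out = 113.87 × 7.5911 = 864.38 W.
All ideal ⇒ P_in = P_out, so I_supply = 864.38/480 = 1.80 A.

I_supply ≈ 1.80 A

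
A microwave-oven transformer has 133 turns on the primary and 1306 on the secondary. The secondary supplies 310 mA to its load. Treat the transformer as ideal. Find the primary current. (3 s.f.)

For an ideal transformer I_p/I_s = N_s/N_p, so I_p = 0.310 × 1306/133 = 3.04 A.

I_p ≈ 3.04 A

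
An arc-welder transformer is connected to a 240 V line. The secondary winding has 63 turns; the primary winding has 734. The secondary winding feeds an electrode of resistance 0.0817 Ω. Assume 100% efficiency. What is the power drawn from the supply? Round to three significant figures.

P ≈ 5190 W

V_s = V_p × N_s/N_p = 240 × 63/734 = 20.599 V.
I_s = V_s/R = 20.599/0.0817 = 252.14 A.
I_p = I_s × N_s/N_p = 252.14 × 63/734 = 21.641 A.
P = V_p I_p = 240 × 21.641 = 5190 W.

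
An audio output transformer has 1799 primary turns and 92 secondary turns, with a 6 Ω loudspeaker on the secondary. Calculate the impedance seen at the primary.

Z_p ≈ 2290 Ω

Z_p = (N_p/N_s)² × Z_s = (1799/92)² × 6 = 2290 Ω.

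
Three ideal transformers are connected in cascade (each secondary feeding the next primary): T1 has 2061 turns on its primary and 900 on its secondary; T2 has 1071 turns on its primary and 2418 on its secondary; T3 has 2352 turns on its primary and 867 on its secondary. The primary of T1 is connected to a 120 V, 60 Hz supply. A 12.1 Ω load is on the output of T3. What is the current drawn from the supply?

I_supply ≈ 1.31 A

Secondary of T1: V = 120.00 × 900/2061 = 52.402 V.
Secondary of T2: V = 52.402 × 2418/1071 = 118.31 V.
Secondary of T3: V = 118.31 × 867/2352 = 43.611 V.
I_load = 43.611/12.1 = 3.6042 A, so P_out = 43.611 × 3.6042 = 157.18 W.
All ideal ⇒ P_in = P_out, so I_supply = 157.18/120 = 1.31 A.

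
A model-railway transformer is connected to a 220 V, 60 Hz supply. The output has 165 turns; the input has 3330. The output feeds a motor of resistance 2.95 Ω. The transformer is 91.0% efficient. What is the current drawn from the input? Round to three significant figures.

V_out = 220 × 165/3330 = 10.901 V.
I_out = V_out/R = 10.901/2.95 = 3.6952 A.
P_out = V_out I_out = 10.901 × 3.6952 = 40.281 W.
P_in = P_out/η = 40.281/0.910 = 44.265 W.
I_in = P_in/V_in = 44.265/220 = 0.201 A.

I_in ≈ 0.201 A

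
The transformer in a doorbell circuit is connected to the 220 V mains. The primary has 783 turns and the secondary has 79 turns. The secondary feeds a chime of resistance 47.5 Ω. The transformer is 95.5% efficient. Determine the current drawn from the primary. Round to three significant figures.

I_p ≈ 0.0494 A

V_s = 220 × 79/783 = 22.197 V.
I_s = V_s/R = 22.197/47.5 = 0.46730 A.
P_out = V_s I_s = 22.197 × 0.46730 = 10.372 W.
P_in = P_out/η = 10.372/0.955 = 10.861 W.
I_p = P_in/V_p = 10.861/220 = 0.0494 A.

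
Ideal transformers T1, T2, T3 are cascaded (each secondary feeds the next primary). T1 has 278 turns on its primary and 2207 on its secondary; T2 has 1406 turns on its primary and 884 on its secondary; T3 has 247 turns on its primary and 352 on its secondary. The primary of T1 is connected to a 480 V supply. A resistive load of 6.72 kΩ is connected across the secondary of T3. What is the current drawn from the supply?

I_supply ≈ 3.61 A

Secondary of T1: V = 480.00 × 2207/278 = 3810.6 V.
Secondary of T2: V = 3810.6 × 884/1406 = 2395.9 V.
Secondary of T3: V = 2395.9 × 352/247 = 3414.4 V.
I_load = 3414.4/6720 = 0.50809 A, so P_out = 3414.4 × 0.50809 = 1734.8 W.
All ideal ⇒ P_in = P_out, so I_supply = 1734.8/480 = 3.61 A.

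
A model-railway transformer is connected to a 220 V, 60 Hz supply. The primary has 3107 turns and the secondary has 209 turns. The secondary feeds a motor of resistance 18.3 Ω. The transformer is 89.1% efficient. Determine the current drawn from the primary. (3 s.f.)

V_s = 220 × 209/3107 = 14.799 V.
I_s = V_s/R = 14.799/18.3 = 0.80868 A.
P_out = V_s I_s = 14.799 × 0.80868 = 11.968 W.
P_in = P_out/η = 11.968/0.891 = 13.432 W.
I_p = P_in/V_p = 13.432/220 = 0.0611 A.

I_p ≈ 0.0611 A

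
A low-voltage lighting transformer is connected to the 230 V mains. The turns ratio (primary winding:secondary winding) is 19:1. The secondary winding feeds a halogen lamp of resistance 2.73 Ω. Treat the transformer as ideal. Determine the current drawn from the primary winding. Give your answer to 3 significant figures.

V_s = V_p × N_s/N_p = 230 × 1/19 = 12.105 V.
I_s = V_s/R = 12.105/2.73 = 4.4342 A.
For an ideal transformer I_p N_p = I_s N_s, so I_p = 4.4342 × 1/19 = 0.233 A.

I_p ≈ 0.233 A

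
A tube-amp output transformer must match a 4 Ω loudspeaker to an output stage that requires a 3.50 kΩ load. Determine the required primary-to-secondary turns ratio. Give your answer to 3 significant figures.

N_p/N_s ≈ 29.6

Z_p/Z_s = (N_p/N_s)², so N_p/N_s = √(3500/4) = √875 = 29.6.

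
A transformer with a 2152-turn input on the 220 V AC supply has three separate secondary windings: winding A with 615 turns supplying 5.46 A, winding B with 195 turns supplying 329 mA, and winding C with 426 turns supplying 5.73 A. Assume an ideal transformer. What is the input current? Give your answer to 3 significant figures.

V_A = 220 × 615/2152 = 62.872 V; V_B = 220 × 195/2152 = 19.935 V; V_C = 220 × 426/2152 = 43.550 V.
P_out = V_A I_A + V_B I_B + V_C I_C = 62.872×5.46 + 19.935×0.329 + 43.550×5.73 = 343.28 + 6.5586 + 249.54 = 599.38 W.
Ideal ⇒ P_in = P_out, so I_in = P_out/V_in = 599.38/220 = 2.72 A.

I_in ≈ 2.72 A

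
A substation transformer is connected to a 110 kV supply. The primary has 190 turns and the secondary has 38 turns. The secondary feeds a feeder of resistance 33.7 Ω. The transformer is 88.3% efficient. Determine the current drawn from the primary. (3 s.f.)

V_s = 110000 × 38/190 = 22000 V.
I_s = V_s/R = 22000/33.7 = 652.82 A.
P_out = V_s I_s = 22000 × 652.82 = 1.4362×10^7 W.
P_in = P_out/η = 1.4362×10^7/0.883 = 1.6265×10^7 W.
I_p = P_in/V_p = 1.6265×10^7/110000 = 148 A.

I_p ≈ 148 A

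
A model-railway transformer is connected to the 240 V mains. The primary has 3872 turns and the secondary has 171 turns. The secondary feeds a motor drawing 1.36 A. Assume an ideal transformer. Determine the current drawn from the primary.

For an ideal transformer I_p N_p = I_s N_s, so I_p = 1.36 × 171/3872 = 0.0601 A.

I_p ≈ 0.0601 A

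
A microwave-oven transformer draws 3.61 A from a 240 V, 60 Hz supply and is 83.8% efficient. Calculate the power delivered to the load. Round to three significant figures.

P_in = V_p I_p = 240 × 3.61 = 866.40 W.
P_out = η P_in = 0.838 × 866.40 = 726 W.

P_out ≈ 726 W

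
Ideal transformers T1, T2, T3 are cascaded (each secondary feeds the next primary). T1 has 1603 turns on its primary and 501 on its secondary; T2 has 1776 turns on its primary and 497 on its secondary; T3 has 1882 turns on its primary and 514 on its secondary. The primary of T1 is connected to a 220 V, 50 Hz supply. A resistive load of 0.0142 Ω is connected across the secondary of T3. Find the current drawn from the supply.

After T1: V = 220.00 × 501/1603 = 68.759 V.
After T2: V = 68.759 × 497/1776 = 19.242 V.
After T3: V = 19.242 × 514/1882 = 5.2551 V.
I_load = 5.2551/0.0142 = 370.08 A, so P_out = 5.2551 × 370.08 = 1944.8 W.
All ideal ⇒ P_in = P_out, so I_supply = 1944.8/220 = 8.84 A.

I_supply ≈ 8.84 A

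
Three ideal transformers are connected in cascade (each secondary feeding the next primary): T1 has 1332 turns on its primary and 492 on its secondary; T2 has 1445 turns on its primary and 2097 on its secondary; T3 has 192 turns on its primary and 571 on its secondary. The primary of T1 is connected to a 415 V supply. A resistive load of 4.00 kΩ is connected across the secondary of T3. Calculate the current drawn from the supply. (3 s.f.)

I_supply ≈ 0.264 A

After T1: V = 415.00 × 492/1332 = 153.29 V.
After T2: V = 153.29 × 2097/1445 = 222.45 V.
After T3: V = 222.45 × 571/192 = 661.57 V.
I_load = 661.57/4000 = 0.16539 A, so P_out = 661.57 × 0.16539 = 109.42 W.
All ideal ⇒ P_in = P_out, so I_supply = 109.42/415 = 0.264 A.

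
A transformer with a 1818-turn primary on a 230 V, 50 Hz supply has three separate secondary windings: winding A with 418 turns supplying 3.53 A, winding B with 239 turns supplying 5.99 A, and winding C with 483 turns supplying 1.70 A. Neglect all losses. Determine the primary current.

V_A = 230 × 418/1818 = 52.882 V; V_B = 230 × 239/1818 = 30.237 V; V_C = 230 × 483/1818 = 61.106 V.
P_out = V_A I_A + V_B I_B + V_C I_C = 52.882×3.53 + 30.237×5.99 + 61.106×1.70 = 186.67 + 181.12 + 103.88 = 471.67 W.
Ideal ⇒ P_in = P_out, so I_p = P_out/V_p = 471.67/230 = 2.05 A.

I_p ≈ 2.05 A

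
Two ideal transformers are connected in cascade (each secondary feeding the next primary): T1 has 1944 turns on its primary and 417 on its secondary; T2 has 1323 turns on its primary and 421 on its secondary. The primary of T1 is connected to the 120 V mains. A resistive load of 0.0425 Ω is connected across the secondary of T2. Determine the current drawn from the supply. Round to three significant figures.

After T1: V = 120.00 × 417/1944 = 25.741 V.
After T2: V = 25.741 × 421/1323 = 8.1911 V.
I_load = 8.1911/0.0425 = 192.73 A, so P_out = 8.1911 × 192.73 = 1578.7 W.
All ideal ⇒ P_in = P_out, so I_supply = 1578.7/120 = 13.2 A.

I_supply ≈ 13.2 A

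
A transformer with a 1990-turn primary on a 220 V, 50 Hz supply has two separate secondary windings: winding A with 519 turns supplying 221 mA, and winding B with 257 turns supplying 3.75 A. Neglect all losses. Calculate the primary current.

V_A = 220 × 519/1990 = 57.377 V; V_B = 220 × 257/1990 = 28.412 V.
P_out = V_A I_A + V_B I_B = 57.377×0.221 + 28.412×3.75 = 12.680 + 106.55 = 119.23 W.
Ideal ⇒ P_in = P_out, so I_p = P_out/V_p = 119.23/220 = 0.542 A.

I_p ≈ 0.542 A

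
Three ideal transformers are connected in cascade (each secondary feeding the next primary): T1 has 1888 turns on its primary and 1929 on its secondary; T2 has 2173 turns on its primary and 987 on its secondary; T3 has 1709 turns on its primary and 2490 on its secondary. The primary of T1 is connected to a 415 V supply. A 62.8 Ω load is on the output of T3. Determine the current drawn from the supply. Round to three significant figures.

I_supply ≈ 3.02 A

After T1: V = 415.00 × 1929/1888 = 424.01 V.
After T2: V = 424.01 × 987/2173 = 192.59 V.
After T3: V = 192.59 × 2490/1709 = 280.60 V.
I_load = 280.60/62.8 = 4.4682 A, so P_out = 280.60 × 4.4682 = 1253.8 W.
All ideal ⇒ P_in = P_out, so I_supply = 1253.8/415 = 3.02 A.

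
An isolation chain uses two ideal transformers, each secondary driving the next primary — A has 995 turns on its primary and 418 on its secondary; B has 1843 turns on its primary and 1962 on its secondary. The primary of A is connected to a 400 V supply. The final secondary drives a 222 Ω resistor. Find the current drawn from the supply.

I_supply ≈ 0.360 A

After A: V = 400.00 × 418/995 = 168.04 V.
After B: V = 168.04 × 1962/1843 = 178.89 V.
I_load = 178.89/222 = 0.80581 A, so P_out = 178.89 × 0.80581 = 144.15 W.
All ideal ⇒ P_in = P_out, so I_supply = 144.15/400 = 0.360 A.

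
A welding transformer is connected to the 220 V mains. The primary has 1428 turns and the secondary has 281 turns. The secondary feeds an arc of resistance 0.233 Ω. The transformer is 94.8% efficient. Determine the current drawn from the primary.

I_p ≈ 38.6 A

V_s = 220 × 281/1428 = 43.291 V.
I_s = V_s/R = 43.291/0.233 = 185.80 A.
P_out = V_s I_s = 43.291 × 185.80 = 8043.5 W.
P_in = P_out/η = 8043.5/0.948 = 8484.7 W.
I_p = P_in/V_p = 8484.7/220 = 38.6 A.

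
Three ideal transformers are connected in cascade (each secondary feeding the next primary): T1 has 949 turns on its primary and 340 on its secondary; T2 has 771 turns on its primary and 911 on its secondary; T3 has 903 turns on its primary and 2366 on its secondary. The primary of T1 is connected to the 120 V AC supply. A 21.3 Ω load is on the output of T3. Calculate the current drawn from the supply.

After T1: V = 120.00 × 340/949 = 42.993 V.
After T2: V = 42.993 × 911/771 = 50.799 V.
After T3: V = 50.799 × 2366/903 = 133.10 V.
I_load = 133.10/21.3 = 6.2489 A, so P_out = 133.10 × 6.2489 = 831.75 W.
All ideal ⇒ P_in = P_out, so I_supply = 831.75/120 = 6.93 A.

I_supply ≈ 6.93 A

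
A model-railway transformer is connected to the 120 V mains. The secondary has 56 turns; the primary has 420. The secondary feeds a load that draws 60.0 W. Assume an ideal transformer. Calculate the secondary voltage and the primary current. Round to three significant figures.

V_s ≈ 16.0 V, I_p ≈ 0.500 A

V_s = V_p × N_s/N_p = 120 × 56/420 = 16.000 V.
I_s = P/V_s = 60.0/16.000 = 3.7500 A.
I_p = I_s × N_s/N_p = 3.7500 × 56/420 = 0.500 A.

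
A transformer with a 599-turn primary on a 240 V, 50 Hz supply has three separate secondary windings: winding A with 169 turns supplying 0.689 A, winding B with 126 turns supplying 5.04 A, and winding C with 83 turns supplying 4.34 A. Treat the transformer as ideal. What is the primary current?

I_p ≈ 1.86 A

V_A = 240 × 169/599 = 67.713 V; V_B = 240 × 126/599 = 50.484 V; V_C = 240 × 83/599 = 33.255 V.
P_out = V_A I_A + V_B I_B + V_C I_C = 67.713×0.689 + 50.484×5.04 + 33.255×4.34 = 46.654 + 254.44 + 144.33 = 445.42 W.
Ideal ⇒ P_in = P_out, so I_p = P_out/V_p = 445.42/240 = 1.86 A.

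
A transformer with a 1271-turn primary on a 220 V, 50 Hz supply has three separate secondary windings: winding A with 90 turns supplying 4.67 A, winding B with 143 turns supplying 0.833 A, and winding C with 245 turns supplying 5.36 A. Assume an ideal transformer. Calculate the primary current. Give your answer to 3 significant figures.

I_p ≈ 1.46 A

V_A = 220 × 90/1271 = 15.578 V; V_B = 220 × 143/1271 = 24.752 V; V_C = 220 × 245/1271 = 42.408 V.
P_out = V_A I_A + V_B I_B + V_C I_C = 15.578×4.67 + 24.752×0.833 + 42.408×5.36 = 72.751 + 20.619 + 227.30 = 320.67 W.
Ideal ⇒ P_in = P_out, so I_p = P_out/V_p = 320.67/220 = 1.46 A.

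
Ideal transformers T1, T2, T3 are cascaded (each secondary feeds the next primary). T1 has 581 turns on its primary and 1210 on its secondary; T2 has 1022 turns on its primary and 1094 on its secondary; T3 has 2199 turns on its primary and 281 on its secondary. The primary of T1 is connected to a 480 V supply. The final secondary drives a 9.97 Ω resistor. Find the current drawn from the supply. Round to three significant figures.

I_supply ≈ 3.91 A

After T1: V = 480.00 × 1210/581 = 999.66 V.
After T2: V = 999.66 × 1094/1022 = 1070.1 V.
After T3: V = 1070.1 × 281/2199 = 136.74 V.
I_load = 136.74/9.97 = 13.715 A, so P_out = 136.74 × 13.715 = 1875.4 W.
All ideal ⇒ P_in = P_out, so I_supply = 1875.4/480 = 3.91 A.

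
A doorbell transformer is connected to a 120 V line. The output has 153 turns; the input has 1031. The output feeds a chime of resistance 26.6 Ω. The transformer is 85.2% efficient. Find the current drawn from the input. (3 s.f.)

V_out = 120 × 153/1031 = 17.808 V.
I_out = V_out/R = 17.808/26.6 = 0.66947 A.
P_out = V_out I_out = 17.808 × 0.66947 = 11.922 W.
P_in = P_out/η = 11.922/0.852 = 13.993 W.
I_in = P_in/V_in = 13.993/120 = 0.117 A.

I_in ≈ 0.117 A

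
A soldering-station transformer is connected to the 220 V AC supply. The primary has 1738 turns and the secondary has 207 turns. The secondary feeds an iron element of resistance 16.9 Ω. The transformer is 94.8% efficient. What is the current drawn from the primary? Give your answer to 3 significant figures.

V_s = 220 × 207/1738 = 26.203 V.
I_s = V_s/R = 26.203/16.9 = 1.5504 A.
P_out = V_s I_s = 26.203 × 1.5504 = 40.626 W.
P_in = P_out/η = 40.626/0.948 = 42.854 W.
I_p = P_in/V_p = 42.854/220 = 0.195 A.

I_p ≈ 0.195 A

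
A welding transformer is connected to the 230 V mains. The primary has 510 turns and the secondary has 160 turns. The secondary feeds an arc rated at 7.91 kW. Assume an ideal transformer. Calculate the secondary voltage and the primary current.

V_s = V_p × N_s/N_p = 230 × 160/510 = 72.157 V.
I_s = P/V_s = 7910/72.157 = 109.62 A.
I_p = I_s × N_s/N_p = 109.62 × 160/510 = 34.4 A.

V_s ≈ 72.2 V, I_p ≈ 34.4 A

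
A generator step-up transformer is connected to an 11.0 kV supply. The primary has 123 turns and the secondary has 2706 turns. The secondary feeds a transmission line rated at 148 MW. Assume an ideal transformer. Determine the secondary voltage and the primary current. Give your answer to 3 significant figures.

V_s ≈ 242000 V, I_p ≈ 13500 A

V_s = V_p × N_s/N_p = 11000 × 2706/123 = 242000 V.
I_s = P/V_s = 1.48×10^8/242000 = 611.57 A.
I_p = I_s × N_s/N_p = 611.57 × 2706/123 = 13500 A.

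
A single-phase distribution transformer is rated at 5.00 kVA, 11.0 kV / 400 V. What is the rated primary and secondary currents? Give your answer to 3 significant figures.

I_p ≈ 0.455 A, I_s ≈ 12.5 A

I_p = S/V_p = 5000/11000 = 0.455 A.
I_s = S/V_s = 5000/400 = 12.5 A.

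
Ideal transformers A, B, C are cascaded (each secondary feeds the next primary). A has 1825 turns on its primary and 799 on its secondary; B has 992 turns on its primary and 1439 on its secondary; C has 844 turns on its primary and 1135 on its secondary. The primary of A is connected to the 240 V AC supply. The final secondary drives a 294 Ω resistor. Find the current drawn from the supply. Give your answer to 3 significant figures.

After A: V = 240.00 × 799/1825 = 105.07 V.
After B: V = 105.07 × 1439/992 = 152.42 V.
After C: V = 152.42 × 1135/844 = 204.97 V.
I_load = 204.97/294 = 0.69719 A, so P_out = 204.97 × 0.69719 = 142.91 W.
All ideal ⇒ P_in = P_out, so I_supply = 142.91/240 = 0.595 A.

I_supply ≈ 0.595 A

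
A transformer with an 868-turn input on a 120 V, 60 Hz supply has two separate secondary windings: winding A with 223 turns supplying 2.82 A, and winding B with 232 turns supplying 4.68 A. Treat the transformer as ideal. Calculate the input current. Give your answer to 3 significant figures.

V_A = 120 × 223/868 = 30.829 V; V_B = 120 × 232/868 = 32.074 V.
P_out = V_A I_A + V_B I_B = 30.829×2.82 + 32.074×4.68 = 86.939 + 150.11 = 237.04 W.
Ideal ⇒ P_in = P_out, so I_in = P_out/V_in = 237.04/120 = 1.98 A.

I_in ≈ 1.98 A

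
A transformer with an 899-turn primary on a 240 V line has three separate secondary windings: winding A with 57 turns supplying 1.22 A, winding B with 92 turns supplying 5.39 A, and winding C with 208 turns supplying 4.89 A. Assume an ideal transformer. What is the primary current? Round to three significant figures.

I_p ≈ 1.76 A

V_A = 240 × 57/899 = 15.217 V; V_B = 240 × 92/899 = 24.561 V; V_C = 240 × 208/899 = 55.528 V.
P_out = V_A I_A + V_B I_B + V_C I_C = 15.217×1.22 + 24.561×5.39 + 55.528×4.89 = 18.565 + 132.38 + 271.53 = 422.48 W.
Ideal ⇒ P_in = P_out, so I_p = P_out/V_p = 422.48/240 = 1.76 A.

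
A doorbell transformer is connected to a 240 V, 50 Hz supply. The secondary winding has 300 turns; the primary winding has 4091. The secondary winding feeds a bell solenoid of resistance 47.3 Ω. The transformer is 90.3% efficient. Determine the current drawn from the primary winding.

I_p ≈ 0.0302 A

V_s = 240 × 300/4091 = 17.600 V.
I_s = V_s/R = 17.600/47.3 = 0.37208 A.
P_out = V_s I_s = 17.600 × 0.37208 = 6.5485 W.
P_in = P_out/η = 6.5485/0.903 = 7.2520 W.
I_p = P_in/V_p = 7.2520/240 = 0.0302 A.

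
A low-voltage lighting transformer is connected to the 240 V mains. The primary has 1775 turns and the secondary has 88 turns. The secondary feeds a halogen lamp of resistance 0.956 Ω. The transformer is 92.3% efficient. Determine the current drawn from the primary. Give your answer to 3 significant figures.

V_s = 240 × 88/1775 = 11.899 V.
I_s = V_s/R = 11.899/0.956 = 12.446 A.
P_out = V_s I_s = 11.899 × 12.446 = 148.09 W.
P_in = P_out/η = 148.09/0.923 = 160.45 W.
I_p = P_in/V_p = 160.45/240 = 0.669 A.

I_p ≈ 0.669 A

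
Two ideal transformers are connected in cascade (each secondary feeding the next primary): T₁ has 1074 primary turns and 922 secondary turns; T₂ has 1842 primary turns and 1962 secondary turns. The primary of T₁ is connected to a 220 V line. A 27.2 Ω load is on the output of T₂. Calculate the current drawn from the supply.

I_supply ≈ 6.76 A

After T₁: V = 220.00 × 922/1074 = 188.86 V.
After T₂: V = 188.86 × 1962/1842 = 201.17 V.
I_load = 201.17/27.2 = 7.3959 A, so P_out = 201.17 × 7.3959 = 1487.8 W.
All ideal ⇒ P_in = P_out, so I_supply = 1487.8/220 = 6.76 A.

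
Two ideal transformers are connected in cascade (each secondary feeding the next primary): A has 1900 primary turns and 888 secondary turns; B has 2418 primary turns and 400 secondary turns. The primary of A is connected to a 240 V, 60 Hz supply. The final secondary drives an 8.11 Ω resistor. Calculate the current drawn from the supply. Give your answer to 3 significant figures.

After A: V = 240.00 × 888/1900 = 112.17 V.
After B: V = 112.17 × 400/2418 = 18.556 V.
I_load = 18.556/8.11 = 2.2880 A, so P_out = 18.556 × 2.2880 = 42.455 W.
All ideal ⇒ P_in = P_out, so I_supply = 42.455/240 = 0.177 A.

I_supply ≈ 0.177 A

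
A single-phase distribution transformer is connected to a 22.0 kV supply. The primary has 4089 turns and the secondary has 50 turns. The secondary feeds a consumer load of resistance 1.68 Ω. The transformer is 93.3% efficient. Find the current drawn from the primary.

V_s = 22000 × 50/4089 = 269.01 V.
I_s = V_s/R = 269.01/1.68 = 160.13 A.
P_out = V_s I_s = 269.01 × 160.13 = 43077 W.
P_in = P_out/η = 43077/0.933 = 46170 W.
I_p = P_in/V_p = 46170/22000 = 2.10 A.

I_p ≈ 2.10 A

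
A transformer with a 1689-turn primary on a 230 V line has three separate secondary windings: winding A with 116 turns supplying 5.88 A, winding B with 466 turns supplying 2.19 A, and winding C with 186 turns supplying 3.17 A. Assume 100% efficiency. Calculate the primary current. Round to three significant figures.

I_p ≈ 1.36 A

V_A = 230 × 116/1689 = 15.796 V; V_B = 230 × 466/1689 = 63.458 V; V_C = 230 × 186/1689 = 25.329 V.
P_out = V_A I_A + V_B I_B + V_C I_C = 15.796×5.88 + 63.458×2.19 + 25.329×3.17 = 92.882 + 138.97 + 80.292 = 312.15 W.
Ideal ⇒ P_in = P_out, so I_p = P_out/V_p = 312.15/230 = 1.36 A.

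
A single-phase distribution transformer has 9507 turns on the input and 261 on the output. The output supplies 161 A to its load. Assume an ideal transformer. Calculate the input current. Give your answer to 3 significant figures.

I_in ≈ 4.42 A

For an ideal transformer I_in/I_out = N_out/N_in, so I_in = 161 × 261/9507 = 4.42 A.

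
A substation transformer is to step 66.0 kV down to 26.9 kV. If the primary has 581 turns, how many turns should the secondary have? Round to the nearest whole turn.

N_s/N_p = V_s/V_p, so N_s = 581 × 26900/66000 = 236.8 ≈ 237 turns.

N_s = 237 turns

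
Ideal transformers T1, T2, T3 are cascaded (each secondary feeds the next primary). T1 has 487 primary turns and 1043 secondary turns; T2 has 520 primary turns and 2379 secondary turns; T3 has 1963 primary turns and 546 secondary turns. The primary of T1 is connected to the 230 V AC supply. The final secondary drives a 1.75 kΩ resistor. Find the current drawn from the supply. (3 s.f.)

Secondary of T1: V = 230.00 × 1043/487 = 492.59 V.
Secondary of T2: V = 492.59 × 2379/520 = 2253.6 V.
Secondary of T3: V = 2253.6 × 546/1963 = 626.83 V.
I_load = 626.83/1750 = 0.35819 A, so P_out = 626.83 × 0.35819 = 224.52 W.
All ideal ⇒ P_in = P_out, so I_supply = 224.52/230 = 0.976 A.

I_supply ≈ 0.976 A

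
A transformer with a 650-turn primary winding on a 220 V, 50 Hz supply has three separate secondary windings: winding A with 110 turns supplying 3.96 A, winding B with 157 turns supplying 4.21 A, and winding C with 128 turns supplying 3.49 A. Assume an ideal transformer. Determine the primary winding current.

V_A = 220 × 110/650 = 37.231 V; V_B = 220 × 157/650 = 53.138 V; V_C = 220 × 128/650 = 43.323 V.
P_out = V_A I_A + V_B I_B + V_C I_C = 37.231×3.96 + 53.138×4.21 + 43.323×3.49 = 147.43 + 223.71 + 151.20 = 522.34 W.
Ideal ⇒ P_in = P_out, so I_p = P_out/V_p = 522.34/220 = 2.37 A.

I_p ≈ 2.37 A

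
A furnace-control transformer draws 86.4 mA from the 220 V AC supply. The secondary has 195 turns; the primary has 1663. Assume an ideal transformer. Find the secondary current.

I_s ≈ 0.737 A

I_s/I_p = N_p/N_s, so I_s = 0.0864 × 1663/195 = 0.737 A.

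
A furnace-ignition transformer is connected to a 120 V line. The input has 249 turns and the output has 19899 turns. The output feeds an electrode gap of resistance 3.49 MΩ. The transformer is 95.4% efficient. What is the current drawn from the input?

I_in ≈ 0.230 A

V_out = 120 × 19899/249 = 9589.9 V.
I_out = V_out/R = 9589.9/(3.49×10^6) = 0.0027478 A.
P_out = V_out I_out = 9589.9 × 0.0027478 = 26.351 W.
P_in = P_out/η = 26.351/0.954 = 27.622 W.
I_in = P_in/V_in = 27.622/120 = 0.230 A.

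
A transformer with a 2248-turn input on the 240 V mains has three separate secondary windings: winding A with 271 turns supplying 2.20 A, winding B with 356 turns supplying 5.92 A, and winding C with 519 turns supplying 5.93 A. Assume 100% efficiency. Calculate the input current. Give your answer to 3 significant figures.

I_in ≈ 2.57 A

V_A = 240 × 271/2248 = 28.932 V; V_B = 240 × 356/2248 = 38.007 V; V_C = 240 × 519/2248 = 55.409 V.
P_out = V_A I_A + V_B I_B + V_C I_C = 28.932×2.20 + 38.007×5.92 + 55.409×5.93 = 63.651 + 225.00 + 328.58 = 617.23 W.
Ideal ⇒ P_in = P_out, so I_in = P_out/V_in = 617.23/240 = 2.57 A.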